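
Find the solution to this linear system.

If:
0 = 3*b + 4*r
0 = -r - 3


Then:
b = 4
r = -3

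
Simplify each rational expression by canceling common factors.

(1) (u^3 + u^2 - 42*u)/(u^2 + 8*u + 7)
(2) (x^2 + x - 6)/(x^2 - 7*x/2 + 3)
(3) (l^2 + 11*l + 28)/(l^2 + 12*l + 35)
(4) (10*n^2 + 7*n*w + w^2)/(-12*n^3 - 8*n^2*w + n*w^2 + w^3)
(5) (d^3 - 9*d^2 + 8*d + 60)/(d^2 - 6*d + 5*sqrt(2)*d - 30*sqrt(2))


(1) = (u^2 - 6*u)/(u + 1)
(2) = (2*x + 6)/(2*x - 3)
(3) = (l + 4)/(l + 5)
(4) = (5*n + w)/(-6*n^2 - n*w + w^2)
(5) = (d^2 - 3*d - 10)/(d + 5*sqrt(2))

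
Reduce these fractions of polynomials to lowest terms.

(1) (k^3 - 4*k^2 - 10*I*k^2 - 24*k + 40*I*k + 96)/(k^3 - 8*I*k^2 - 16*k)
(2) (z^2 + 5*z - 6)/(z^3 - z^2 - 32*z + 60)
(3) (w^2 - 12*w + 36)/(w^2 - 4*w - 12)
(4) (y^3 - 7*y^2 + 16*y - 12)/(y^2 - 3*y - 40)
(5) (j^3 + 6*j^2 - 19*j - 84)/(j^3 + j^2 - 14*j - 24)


(1) = (k^2 + k*(-4 - 6*I) + 24*I)/(k^2 - 4*I*k)
(2) = (z - 1)/(z^2 - 7*z + 10)
(3) = (w - 6)/(w + 2)
(4) = (y^3 - 7*y^2 + 16*y - 12)/(y^2 - 3*y - 40)
(5) = (j + 7)/(j + 2)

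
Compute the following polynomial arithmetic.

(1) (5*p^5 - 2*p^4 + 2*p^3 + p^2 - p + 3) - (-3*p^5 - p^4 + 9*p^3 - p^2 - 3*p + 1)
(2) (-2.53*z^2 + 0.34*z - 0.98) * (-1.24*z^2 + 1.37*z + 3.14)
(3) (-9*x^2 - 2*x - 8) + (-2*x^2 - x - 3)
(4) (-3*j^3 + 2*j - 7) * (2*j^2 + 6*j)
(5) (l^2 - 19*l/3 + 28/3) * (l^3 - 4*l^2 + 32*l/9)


(1) = 8*p^5 - p^4 - 7*p^3 + 2*p^2 + 2*p + 2
(2) = 3.1372*z^4 - 3.8877*z^3 - 6.2632*z^2 - 0.275*z - 3.0772
(3) = -11*x^2 - 3*x - 11
(4) = -6*j^5 - 18*j^4 + 4*j^3 - 2*j^2 - 42*j
(5) = l^5 - 31*l^4/3 + 344*l^3/9 - 1616*l^2/27 + 896*l/27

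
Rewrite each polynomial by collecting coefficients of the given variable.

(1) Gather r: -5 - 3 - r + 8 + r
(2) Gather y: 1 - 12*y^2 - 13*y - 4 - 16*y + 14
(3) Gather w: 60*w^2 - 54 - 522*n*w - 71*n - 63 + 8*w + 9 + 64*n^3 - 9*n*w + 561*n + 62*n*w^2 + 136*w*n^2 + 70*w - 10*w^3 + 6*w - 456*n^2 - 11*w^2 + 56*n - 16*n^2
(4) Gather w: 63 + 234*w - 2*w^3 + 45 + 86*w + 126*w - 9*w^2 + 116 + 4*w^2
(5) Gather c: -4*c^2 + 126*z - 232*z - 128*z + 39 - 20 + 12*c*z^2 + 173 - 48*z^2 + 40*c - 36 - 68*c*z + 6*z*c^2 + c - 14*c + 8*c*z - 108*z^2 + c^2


(1) = 0
(2) = -12*y^2 - 29*y + 11
(3) = 64*n^3 - 472*n^2 + 546*n - 10*w^3 + w^2*(62*n + 49) + w*(136*n^2 - 531*n + 84) - 108
(4) = -2*w^3 - 5*w^2 + 446*w + 224
(5) = c^2*(6*z - 3) + c*(12*z^2 - 60*z + 27) - 156*z^2 - 234*z + 156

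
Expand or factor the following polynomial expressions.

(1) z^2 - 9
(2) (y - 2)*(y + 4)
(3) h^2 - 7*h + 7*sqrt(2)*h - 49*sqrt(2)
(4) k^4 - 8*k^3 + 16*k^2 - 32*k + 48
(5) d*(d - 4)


(1) = (z - 3)*(z + 3)
(2) = y^2 + 2*y - 8
(3) = (h - 7)*(h + 7*sqrt(2))
(4) = (k - 6)*(k - 2)*(k - 2*I)*(k + 2*I)
(5) = d^2 - 4*d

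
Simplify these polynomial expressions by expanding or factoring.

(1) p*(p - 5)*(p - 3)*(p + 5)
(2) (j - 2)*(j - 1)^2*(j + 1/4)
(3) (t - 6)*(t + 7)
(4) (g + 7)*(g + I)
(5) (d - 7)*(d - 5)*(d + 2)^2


(1) = p^4 - 3*p^3 - 25*p^2 + 75*p
(2) = j^4 - 15*j^3/4 + 4*j^2 - 3*j/4 - 1/2
(3) = t^2 + t - 42
(4) = g^2 + 7*g + I*g + 7*I
(5) = d^4 - 8*d^3 - 9*d^2 + 92*d + 140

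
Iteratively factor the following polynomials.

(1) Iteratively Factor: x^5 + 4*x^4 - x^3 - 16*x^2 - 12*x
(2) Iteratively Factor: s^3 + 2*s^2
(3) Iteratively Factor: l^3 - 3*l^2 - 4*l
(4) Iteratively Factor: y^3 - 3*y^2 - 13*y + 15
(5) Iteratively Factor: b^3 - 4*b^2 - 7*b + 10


(1) = (x + 2)*(x^4 + 2*x^3 - 5*x^2 - 6*x) = x*(x + 2)*(x^3 + 2*x^2 - 5*x - 6) = x*(x - 2)*(x + 2)*(x^2 + 4*x + 3) = x*(x - 2)*(x + 2)*(x + 3)*(x + 1)
(2) = (s)*(s^2 + 2*s) = s^2*(s + 2)
(3) = (l - 4)*(l^2 + l) = (l - 4)*(l + 1)*(l)
(4) = (y - 5)*(y^2 + 2*y - 3) = (y - 5)*(y + 3)*(y - 1)
(5) = (b - 5)*(b^2 + b - 2) = (b - 5)*(b + 2)*(b - 1)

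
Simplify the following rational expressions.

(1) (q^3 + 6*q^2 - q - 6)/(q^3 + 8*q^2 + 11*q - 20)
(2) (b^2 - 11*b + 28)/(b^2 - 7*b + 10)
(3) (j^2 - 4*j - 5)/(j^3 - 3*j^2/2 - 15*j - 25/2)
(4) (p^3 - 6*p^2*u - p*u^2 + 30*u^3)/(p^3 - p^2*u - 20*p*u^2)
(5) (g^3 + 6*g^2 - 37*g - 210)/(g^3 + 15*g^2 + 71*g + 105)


(1) = (q^2 + 7*q + 6)/(q^2 + 9*q + 20)
(2) = (b^2 - 11*b + 28)/(b^2 - 7*b + 10)
(3) = 2/(2*j + 5)
(4) = (p^2 - p*u - 6*u^2)/(p^2 + 4*p*u)
(5) = (g - 6)/(g + 3)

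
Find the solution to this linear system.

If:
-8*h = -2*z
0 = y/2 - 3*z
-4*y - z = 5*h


Then:
h = 0
y = 0
z = 0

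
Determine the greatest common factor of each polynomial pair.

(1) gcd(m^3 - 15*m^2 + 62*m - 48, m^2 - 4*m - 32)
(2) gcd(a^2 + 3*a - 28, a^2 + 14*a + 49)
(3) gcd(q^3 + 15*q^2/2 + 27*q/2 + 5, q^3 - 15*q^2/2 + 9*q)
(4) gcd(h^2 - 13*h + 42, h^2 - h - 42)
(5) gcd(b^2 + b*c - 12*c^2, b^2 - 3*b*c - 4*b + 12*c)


(1) = gcd((m - 8)*(m - 6)*(m - 1), (m - 8)*(m + 4)) = m - 8
(2) = a + 7
(3) = 1
(4) = h - 7
(5) = gcd((b - 3*c)*(b + 4*c), (b - 4)*(b - 3*c)) = b - 3*c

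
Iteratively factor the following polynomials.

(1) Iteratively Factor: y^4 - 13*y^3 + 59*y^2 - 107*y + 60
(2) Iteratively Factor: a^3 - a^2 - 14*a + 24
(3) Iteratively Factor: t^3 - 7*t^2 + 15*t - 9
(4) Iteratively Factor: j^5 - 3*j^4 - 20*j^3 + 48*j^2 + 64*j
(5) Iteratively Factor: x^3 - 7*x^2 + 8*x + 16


(1) = (y - 1)*(y^3 - 12*y^2 + 47*y - 60) = (y - 5)*(y - 1)*(y^2 - 7*y + 12) = (y - 5)*(y - 3)*(y - 1)*(y - 4)
(2) = (a - 3)*(a^2 + 2*a - 8) = (a - 3)*(a - 2)*(a + 4)
(3) = (t - 3)*(t^2 - 4*t + 3) = (t - 3)*(t - 1)*(t - 3)
(4) = (j + 1)*(j^4 - 4*j^3 - 16*j^2 + 64*j) = j*(j + 1)*(j^3 - 4*j^2 - 16*j + 64) = j*(j - 4)*(j + 1)*(j^2 - 16) = j*(j - 4)*(j + 1)*(j + 4)*(j - 4)
(5) = (x - 4)*(x^2 - 3*x - 4) = (x - 4)*(x + 1)*(x - 4)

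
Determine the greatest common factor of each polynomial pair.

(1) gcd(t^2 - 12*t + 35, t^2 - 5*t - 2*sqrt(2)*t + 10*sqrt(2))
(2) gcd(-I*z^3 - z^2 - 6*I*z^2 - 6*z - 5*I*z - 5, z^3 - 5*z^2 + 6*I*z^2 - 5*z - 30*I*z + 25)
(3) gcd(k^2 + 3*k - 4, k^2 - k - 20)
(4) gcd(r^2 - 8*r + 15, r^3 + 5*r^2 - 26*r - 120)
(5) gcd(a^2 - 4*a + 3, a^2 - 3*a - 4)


(1) = gcd((t - 7)*(t - 5), (t - 5)*(t - 2*sqrt(2))) = t - 5
(2) = 1
(3) = k + 4
(4) = r - 5
(5) = 1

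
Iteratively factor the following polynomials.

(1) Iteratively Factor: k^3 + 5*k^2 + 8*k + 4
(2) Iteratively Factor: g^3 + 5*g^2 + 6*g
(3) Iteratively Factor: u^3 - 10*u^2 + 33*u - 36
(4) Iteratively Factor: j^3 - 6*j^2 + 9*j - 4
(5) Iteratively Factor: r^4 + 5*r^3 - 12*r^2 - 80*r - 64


(1) = (k + 2)*(k^2 + 3*k + 2) = (k + 2)^2*(k + 1)
(2) = (g)*(g^2 + 5*g + 6) = g*(g + 3)*(g + 2)
(3) = (u - 3)*(u^2 - 7*u + 12) = (u - 3)^2*(u - 4)
(4) = (j - 1)*(j^2 - 5*j + 4) = (j - 1)^2*(j - 4)
(5) = (r + 4)*(r^3 + r^2 - 16*r - 16) = (r + 1)*(r + 4)*(r^2 - 16) = (r + 1)*(r + 4)^2*(r - 4)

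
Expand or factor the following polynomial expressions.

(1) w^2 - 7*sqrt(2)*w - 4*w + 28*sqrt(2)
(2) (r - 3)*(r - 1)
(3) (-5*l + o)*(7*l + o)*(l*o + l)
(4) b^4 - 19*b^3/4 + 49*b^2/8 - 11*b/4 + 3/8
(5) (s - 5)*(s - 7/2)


(1) = (w - 4)*(w - 7*sqrt(2))
(2) = r^2 - 4*r + 3
(3) = -35*l^3*o - 35*l^3 + 2*l^2*o^2 + 2*l^2*o + l*o^3 + l*o^2
(4) = (b - 3)*(b - 1)*(b - 1/2)*(b - 1/4)
(5) = s^2 - 17*s/2 + 35/2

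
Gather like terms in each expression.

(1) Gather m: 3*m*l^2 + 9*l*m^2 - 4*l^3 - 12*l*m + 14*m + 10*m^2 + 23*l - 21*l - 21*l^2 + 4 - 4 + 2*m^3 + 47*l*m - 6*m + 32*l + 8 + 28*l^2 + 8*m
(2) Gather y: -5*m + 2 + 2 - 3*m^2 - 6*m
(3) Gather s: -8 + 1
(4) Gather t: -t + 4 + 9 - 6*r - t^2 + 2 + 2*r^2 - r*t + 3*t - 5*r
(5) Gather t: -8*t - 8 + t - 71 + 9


(1) = -4*l^3 + 7*l^2 + 34*l + 2*m^3 + m^2*(9*l + 10) + m*(3*l^2 + 35*l + 16) + 8
(2) = -3*m^2 - 11*m + 4
(3) = -7
(4) = 2*r^2 - 11*r - t^2 + t*(2 - r) + 15
(5) = -7*t - 70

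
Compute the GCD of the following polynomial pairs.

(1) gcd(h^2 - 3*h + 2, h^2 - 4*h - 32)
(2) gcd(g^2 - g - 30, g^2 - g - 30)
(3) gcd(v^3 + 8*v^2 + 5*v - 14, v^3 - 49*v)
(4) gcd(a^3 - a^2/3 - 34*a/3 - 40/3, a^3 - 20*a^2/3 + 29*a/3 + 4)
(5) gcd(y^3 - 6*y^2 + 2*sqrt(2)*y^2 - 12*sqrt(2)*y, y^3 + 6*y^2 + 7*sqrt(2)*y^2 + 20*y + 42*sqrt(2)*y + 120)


(1) = gcd((h - 2)*(h - 1), (h - 8)*(h + 4)) = 1
(2) = gcd((g - 6)*(g + 5), (g - 6)*(g + 5)) = g^2 - g - 30
(3) = gcd((v - 1)*(v + 2)*(v + 7), v*(v - 7)*(v + 7)) = v + 7
(4) = gcd((a - 4)*(a + 5/3)*(a + 2), (a - 4)*(a - 3)*(a + 1/3)) = a - 4
(5) = y + 2*sqrt(2)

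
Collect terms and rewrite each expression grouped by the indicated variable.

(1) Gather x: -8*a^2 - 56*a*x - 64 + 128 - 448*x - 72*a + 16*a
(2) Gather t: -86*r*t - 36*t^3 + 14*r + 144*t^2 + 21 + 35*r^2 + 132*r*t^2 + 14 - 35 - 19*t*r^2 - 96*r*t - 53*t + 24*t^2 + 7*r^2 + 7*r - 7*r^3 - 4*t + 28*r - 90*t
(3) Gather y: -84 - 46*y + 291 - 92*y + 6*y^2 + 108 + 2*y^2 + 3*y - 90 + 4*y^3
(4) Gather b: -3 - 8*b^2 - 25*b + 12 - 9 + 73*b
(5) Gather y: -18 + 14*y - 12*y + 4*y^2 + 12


(1) = -8*a^2 - 56*a + x*(-56*a - 448) + 64
(2) = -7*r^3 + 42*r^2 + 49*r - 36*t^3 + t^2*(132*r + 168) + t*(-19*r^2 - 182*r - 147)
(3) = 4*y^3 + 8*y^2 - 135*y + 225
(4) = -8*b^2 + 48*b
(5) = 4*y^2 + 2*y - 6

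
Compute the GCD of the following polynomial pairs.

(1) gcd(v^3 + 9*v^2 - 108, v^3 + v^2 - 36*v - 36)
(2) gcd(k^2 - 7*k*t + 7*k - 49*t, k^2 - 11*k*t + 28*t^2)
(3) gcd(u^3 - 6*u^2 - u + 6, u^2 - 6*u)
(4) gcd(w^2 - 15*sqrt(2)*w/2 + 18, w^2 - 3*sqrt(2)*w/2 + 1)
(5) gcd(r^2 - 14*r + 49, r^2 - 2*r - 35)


(1) = v + 6
(2) = gcd((k + 7)*(k - 7*t), (k - 7*t)*(k - 4*t)) = -k + 7*t
(3) = gcd((u - 6)*(u - 1)*(u + 1), u*(u - 6)) = u - 6
(4) = gcd((w - 6*sqrt(2))*(w - 3*sqrt(2)/2), (w - sqrt(2))*(w - sqrt(2)/2)) = 1
(5) = gcd((r - 7)^2, (r - 7)*(r + 5)) = r - 7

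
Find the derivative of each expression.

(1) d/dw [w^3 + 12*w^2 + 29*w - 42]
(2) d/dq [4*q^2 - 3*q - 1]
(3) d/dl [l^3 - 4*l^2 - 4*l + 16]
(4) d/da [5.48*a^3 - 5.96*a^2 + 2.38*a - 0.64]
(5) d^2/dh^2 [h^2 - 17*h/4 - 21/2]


(1) = 3*w^2 + 24*w + 29
(2) = 8*q - 3
(3) = 3*l^2 - 8*l - 4
(4) = 16.44*a^2 - 11.92*a + 2.38
(5) = 2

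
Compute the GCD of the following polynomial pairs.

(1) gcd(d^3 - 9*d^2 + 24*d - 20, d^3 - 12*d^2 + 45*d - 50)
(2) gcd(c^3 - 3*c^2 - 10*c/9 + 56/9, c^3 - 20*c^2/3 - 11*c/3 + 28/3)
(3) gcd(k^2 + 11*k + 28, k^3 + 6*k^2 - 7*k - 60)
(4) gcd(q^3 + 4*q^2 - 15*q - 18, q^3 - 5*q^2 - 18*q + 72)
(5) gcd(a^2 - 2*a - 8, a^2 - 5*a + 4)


(1) = d^2 - 7*d + 10
(2) = gcd((c - 7/3)*(c - 2)*(c + 4/3), (c - 7)*(c - 1)*(c + 4/3)) = c + 4/3
(3) = k + 4
(4) = gcd((q - 3)*(q + 1)*(q + 6), (q - 6)*(q - 3)*(q + 4)) = q - 3
(5) = gcd((a - 4)*(a + 2), (a - 4)*(a - 1)) = a - 4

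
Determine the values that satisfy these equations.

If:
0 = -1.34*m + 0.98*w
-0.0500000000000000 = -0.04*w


Then:
m = 0.91
w = 1.25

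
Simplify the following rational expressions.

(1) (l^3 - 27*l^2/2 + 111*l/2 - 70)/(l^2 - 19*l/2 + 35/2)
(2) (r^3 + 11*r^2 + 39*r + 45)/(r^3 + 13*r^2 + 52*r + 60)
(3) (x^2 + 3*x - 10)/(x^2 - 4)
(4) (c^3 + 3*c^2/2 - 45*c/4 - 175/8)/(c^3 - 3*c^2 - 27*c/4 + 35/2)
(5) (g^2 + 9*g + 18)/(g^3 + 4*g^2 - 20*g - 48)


(1) = l - 4
(2) = (r^2 + 6*r + 9)/(r^2 + 8*r + 12)
(3) = (x + 5)/(x + 2)
(4) = (2*c + 5)/(2*c - 4)
(5) = (g + 3)/(g^2 - 2*g - 8)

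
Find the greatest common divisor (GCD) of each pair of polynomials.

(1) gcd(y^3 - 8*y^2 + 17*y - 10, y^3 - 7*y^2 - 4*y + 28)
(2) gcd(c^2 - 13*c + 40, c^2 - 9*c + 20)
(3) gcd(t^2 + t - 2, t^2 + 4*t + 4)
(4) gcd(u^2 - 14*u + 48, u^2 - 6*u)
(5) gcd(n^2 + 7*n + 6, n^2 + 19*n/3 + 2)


(1) = gcd((y - 5)*(y - 2)*(y - 1), (y - 7)*(y - 2)*(y + 2)) = y - 2
(2) = gcd((c - 8)*(c - 5), (c - 5)*(c - 4)) = c - 5
(3) = gcd((t - 1)*(t + 2), (t + 2)^2) = t + 2
(4) = gcd((u - 8)*(u - 6), u*(u - 6)) = u - 6
(5) = n + 6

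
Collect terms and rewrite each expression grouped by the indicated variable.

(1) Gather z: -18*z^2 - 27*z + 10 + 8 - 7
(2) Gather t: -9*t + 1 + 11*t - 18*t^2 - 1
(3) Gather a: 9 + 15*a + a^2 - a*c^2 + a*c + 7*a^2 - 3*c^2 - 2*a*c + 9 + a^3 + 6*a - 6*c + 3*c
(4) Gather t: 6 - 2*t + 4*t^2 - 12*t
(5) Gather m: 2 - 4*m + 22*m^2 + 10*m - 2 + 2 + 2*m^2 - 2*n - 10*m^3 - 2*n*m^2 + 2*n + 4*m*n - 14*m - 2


(1) = -18*z^2 - 27*z + 11
(2) = -18*t^2 + 2*t
(3) = a^3 + 8*a^2 + a*(-c^2 - c + 21) - 3*c^2 - 3*c + 18
(4) = 4*t^2 - 14*t + 6
(5) = -10*m^3 + m^2*(24 - 2*n) + m*(4*n - 8)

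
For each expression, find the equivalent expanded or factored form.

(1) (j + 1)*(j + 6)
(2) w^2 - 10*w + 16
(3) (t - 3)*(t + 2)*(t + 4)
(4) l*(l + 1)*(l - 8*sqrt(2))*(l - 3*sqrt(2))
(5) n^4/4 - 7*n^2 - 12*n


(1) = j^2 + 7*j + 6
(2) = (w - 8)*(w - 2)
(3) = t^3 + 3*t^2 - 10*t - 24
(4) = l^4 - 11*sqrt(2)*l^3 + l^3 - 11*sqrt(2)*l^2 + 48*l^2 + 48*l
(5) = n*(n/4 + 1)*(n - 6)*(n + 2)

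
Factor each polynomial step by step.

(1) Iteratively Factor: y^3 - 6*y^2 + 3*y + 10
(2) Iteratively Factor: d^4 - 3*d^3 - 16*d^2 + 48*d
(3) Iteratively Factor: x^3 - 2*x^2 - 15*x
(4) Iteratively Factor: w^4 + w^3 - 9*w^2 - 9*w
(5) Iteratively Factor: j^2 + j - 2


(1) = (y - 5)*(y^2 - y - 2) = (y - 5)*(y + 1)*(y - 2)
(2) = (d - 4)*(d^3 + d^2 - 12*d) = (d - 4)*(d + 4)*(d^2 - 3*d) = d*(d - 4)*(d + 4)*(d - 3)
(3) = (x - 5)*(x^2 + 3*x) = (x - 5)*(x + 3)*(x)
(4) = (w - 3)*(w^3 + 4*w^2 + 3*w) = (w - 3)*(w + 3)*(w^2 + w) = w*(w - 3)*(w + 3)*(w + 1)
(5) = (j - 1)*(j + 2)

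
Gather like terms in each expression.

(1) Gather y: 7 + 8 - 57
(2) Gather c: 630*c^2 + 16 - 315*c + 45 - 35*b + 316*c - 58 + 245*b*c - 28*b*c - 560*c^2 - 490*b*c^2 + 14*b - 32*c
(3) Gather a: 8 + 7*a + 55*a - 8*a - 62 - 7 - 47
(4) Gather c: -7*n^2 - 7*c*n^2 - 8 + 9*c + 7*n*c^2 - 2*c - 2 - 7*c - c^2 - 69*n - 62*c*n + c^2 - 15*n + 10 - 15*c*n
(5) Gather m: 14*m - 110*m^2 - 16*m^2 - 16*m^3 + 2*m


(1) = -42
(2) = -21*b + c^2*(70 - 490*b) + c*(217*b - 31) + 3
(3) = 54*a - 108
(4) = 7*c^2*n + c*(-7*n^2 - 77*n) - 7*n^2 - 84*n
(5) = -16*m^3 - 126*m^2 + 16*m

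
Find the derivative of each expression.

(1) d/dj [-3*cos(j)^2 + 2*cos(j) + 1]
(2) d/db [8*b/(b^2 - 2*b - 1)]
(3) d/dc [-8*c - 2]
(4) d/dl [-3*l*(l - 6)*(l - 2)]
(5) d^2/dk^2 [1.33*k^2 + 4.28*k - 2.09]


(1) = 2*(3*cos(j) - 1)*sin(j)
(2) = 8*(b^2 - 2*b*(b - 1) - 2*b - 1)/(-b^2 + 2*b + 1)^2
(3) = -8
(4) = -9*l^2 + 48*l - 36
(5) = 2.66000000000000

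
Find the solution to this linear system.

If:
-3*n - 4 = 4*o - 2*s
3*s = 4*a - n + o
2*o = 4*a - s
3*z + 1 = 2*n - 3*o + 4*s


Then:
a = 29*z/32 + 41/96
n = -z/4 - 13/12
o = z + 1/3
s = 13*z/8 + 25/24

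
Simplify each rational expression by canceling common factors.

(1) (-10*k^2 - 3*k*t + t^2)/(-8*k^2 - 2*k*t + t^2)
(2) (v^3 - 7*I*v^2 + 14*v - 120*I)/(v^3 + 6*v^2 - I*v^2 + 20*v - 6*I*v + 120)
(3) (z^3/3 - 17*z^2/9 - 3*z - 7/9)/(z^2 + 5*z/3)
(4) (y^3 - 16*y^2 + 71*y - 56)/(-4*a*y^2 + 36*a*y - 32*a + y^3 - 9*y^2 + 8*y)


(1) = (-5*k + t)/(-4*k + t)
(2) = (v - 6*I)/(v + 6)
(3) = (3*z^3 - 17*z^2 - 27*z - 7)/(9*z^2 + 15*z)
(4) = (y - 7)/(-4*a + y)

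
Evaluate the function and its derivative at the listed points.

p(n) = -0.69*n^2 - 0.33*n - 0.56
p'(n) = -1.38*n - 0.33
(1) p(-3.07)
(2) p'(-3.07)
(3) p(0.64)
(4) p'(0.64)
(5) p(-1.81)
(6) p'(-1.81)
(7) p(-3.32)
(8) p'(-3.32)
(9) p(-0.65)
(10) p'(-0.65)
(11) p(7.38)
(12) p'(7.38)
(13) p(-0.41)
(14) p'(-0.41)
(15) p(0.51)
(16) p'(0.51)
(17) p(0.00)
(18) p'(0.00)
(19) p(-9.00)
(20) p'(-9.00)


(1) = -6.05
(2) = 3.91
(3) = -1.05
(4) = -1.21
(5) = -2.22
(6) = 2.17
(7) = -7.07
(8) = 4.25
(9) = -0.64
(10) = 0.57
(11) = -40.58
(12) = -10.51
(13) = -0.54
(14) = 0.24
(15) = -0.91
(16) = -1.03
(17) = -0.56
(18) = -0.33
(19) = -53.48
(20) = 12.09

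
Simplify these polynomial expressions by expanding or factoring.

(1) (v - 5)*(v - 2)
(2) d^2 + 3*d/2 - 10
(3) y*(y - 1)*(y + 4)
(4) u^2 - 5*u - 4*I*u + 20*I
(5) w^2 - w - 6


(1) = v^2 - 7*v + 10
(2) = (d - 5/2)*(d + 4)
(3) = y^3 + 3*y^2 - 4*y
(4) = (u - 5)*(u - 4*I)
(5) = (w - 3)*(w + 2)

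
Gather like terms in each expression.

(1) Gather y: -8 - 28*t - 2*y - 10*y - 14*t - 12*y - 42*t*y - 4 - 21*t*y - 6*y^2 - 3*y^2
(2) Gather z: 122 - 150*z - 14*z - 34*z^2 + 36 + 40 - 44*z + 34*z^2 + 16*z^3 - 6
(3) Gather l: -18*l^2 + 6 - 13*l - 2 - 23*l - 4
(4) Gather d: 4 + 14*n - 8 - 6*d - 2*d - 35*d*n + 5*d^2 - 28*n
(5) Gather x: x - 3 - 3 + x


(1) = -42*t - 9*y^2 + y*(-63*t - 24) - 12
(2) = 16*z^3 - 208*z + 192
(3) = -18*l^2 - 36*l
(4) = 5*d^2 + d*(-35*n - 8) - 14*n - 4
(5) = 2*x - 6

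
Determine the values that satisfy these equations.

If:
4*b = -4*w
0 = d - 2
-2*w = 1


Then:
b = 1/2
d = 2
w = -1/2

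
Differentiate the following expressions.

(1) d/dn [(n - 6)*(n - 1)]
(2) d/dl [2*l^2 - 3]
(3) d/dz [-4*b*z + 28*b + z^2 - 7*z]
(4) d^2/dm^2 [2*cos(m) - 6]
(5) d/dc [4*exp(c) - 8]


(1) = 2*n - 7
(2) = 4*l
(3) = -4*b + 2*z - 7
(4) = -2*cos(m)
(5) = 4*exp(c)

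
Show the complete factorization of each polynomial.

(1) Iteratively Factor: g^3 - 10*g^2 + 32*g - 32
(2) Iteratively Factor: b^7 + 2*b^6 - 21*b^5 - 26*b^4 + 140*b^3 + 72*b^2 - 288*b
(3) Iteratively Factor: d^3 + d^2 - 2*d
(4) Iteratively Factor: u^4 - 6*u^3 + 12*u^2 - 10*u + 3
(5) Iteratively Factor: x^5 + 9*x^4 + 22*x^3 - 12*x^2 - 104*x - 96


(1) = (g - 2)*(g^2 - 8*g + 16) = (g - 4)*(g - 2)*(g - 4)
(2) = (b + 3)*(b^6 - b^5 - 18*b^4 + 28*b^3 + 56*b^2 - 96*b) = (b - 2)*(b + 3)*(b^5 + b^4 - 16*b^3 - 4*b^2 + 48*b) = (b - 2)*(b + 3)*(b + 4)*(b^4 - 3*b^3 - 4*b^2 + 12*b) = (b - 3)*(b - 2)*(b + 3)*(b + 4)*(b^3 - 4*b) = b*(b - 3)*(b - 2)*(b + 3)*(b + 4)*(b^2 - 4) = b*(b - 3)*(b - 2)*(b + 2)*(b + 3)*(b + 4)*(b - 2)
(3) = (d)*(d^2 + d - 2) = d*(d + 2)*(d - 1)
(4) = (u - 1)*(u^3 - 5*u^2 + 7*u - 3) = (u - 1)^2*(u^2 - 4*u + 3) = (u - 3)*(u - 1)^2*(u - 1)
(5) = (x + 4)*(x^4 + 5*x^3 + 2*x^2 - 20*x - 24) = (x + 3)*(x + 4)*(x^3 + 2*x^2 - 4*x - 8) = (x + 2)*(x + 3)*(x + 4)*(x^2 - 4) = (x - 2)*(x + 2)*(x + 3)*(x + 4)*(x + 2)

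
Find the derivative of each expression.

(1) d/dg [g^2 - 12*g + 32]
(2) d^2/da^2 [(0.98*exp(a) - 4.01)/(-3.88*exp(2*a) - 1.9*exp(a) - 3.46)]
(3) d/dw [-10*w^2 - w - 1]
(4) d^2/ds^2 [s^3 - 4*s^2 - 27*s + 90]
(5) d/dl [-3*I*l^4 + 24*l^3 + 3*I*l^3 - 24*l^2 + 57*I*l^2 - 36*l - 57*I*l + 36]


(1) = 2*g - 12
(2) = (-14.753312*exp(4*a) + 248.697136*exp(3*a) + 167.622984*exp(2*a) - 194.415172*exp(a) - 38.093908)*exp(a)/(58.411072*exp(6*a) + 85.81008*exp(5*a) + 198.285072*exp(4*a) + 159.90172*exp(3*a) + 176.821224*exp(2*a) + 68.23812*exp(a) + 41.421736)
(3) = -20*w - 1
(4) = 6*s - 8
(5) = -12*I*l^3 + l^2*(72 + 9*I) - l*(48 - 114*I) - 36 - 57*I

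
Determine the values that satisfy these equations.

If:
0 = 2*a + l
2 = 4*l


Then:
a = -1/4
l = 1/2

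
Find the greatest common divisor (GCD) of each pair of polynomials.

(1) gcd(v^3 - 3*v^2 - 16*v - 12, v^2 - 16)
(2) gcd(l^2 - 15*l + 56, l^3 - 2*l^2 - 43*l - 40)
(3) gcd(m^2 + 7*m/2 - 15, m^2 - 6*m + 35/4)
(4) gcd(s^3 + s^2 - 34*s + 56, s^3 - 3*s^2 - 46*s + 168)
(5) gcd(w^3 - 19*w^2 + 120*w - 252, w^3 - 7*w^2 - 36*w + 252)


(1) = 1
(2) = l - 8
(3) = gcd((m - 5/2)*(m + 6), (m - 7/2)*(m - 5/2)) = m - 5/2
(4) = s^2 + 3*s - 28
(5) = w^2 - 13*w + 42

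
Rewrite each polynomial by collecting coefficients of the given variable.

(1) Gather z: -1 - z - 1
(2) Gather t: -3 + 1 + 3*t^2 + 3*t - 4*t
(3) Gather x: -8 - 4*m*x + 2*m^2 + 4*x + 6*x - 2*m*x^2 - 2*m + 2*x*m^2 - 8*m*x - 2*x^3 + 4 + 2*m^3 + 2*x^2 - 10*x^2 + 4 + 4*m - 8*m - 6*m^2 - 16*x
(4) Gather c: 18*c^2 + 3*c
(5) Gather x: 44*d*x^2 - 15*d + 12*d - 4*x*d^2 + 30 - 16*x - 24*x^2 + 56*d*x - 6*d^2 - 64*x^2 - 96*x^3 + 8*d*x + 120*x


(1) = -z - 2
(2) = 3*t^2 - t - 2
(3) = 2*m^3 - 4*m^2 - 6*m - 2*x^3 + x^2*(-2*m - 8) + x*(2*m^2 - 12*m - 6)
(4) = 18*c^2 + 3*c
(5) = -6*d^2 - 3*d - 96*x^3 + x^2*(44*d - 88) + x*(-4*d^2 + 64*d + 104) + 30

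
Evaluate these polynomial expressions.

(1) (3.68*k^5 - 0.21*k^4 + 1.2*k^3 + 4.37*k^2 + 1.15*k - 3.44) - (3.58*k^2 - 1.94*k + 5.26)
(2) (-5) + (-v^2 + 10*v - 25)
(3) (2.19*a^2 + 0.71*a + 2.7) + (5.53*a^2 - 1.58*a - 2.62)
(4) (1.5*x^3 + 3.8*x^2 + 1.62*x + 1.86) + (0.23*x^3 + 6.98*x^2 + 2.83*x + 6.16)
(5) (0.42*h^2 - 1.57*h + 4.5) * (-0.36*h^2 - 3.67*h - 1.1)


(1) = 3.68*k^5 - 0.21*k^4 + 1.2*k^3 + 0.79*k^2 + 3.09*k - 8.7
(2) = -v^2 + 10*v - 30
(3) = 7.72*a^2 - 0.87*a + 0.08
(4) = 1.73*x^3 + 10.78*x^2 + 4.45*x + 8.02
(5) = -0.1512*h^4 - 0.9762*h^3 + 3.6799*h^2 - 14.788*h - 4.95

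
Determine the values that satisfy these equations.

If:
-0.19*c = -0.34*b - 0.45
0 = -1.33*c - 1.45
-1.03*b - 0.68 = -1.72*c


Then:
No Solution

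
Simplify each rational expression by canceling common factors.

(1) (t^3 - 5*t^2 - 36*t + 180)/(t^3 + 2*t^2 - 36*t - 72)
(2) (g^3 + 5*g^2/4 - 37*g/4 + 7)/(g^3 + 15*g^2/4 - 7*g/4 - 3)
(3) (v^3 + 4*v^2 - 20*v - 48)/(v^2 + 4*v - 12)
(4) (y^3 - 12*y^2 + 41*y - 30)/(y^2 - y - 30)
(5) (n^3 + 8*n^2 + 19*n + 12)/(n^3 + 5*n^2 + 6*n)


(1) = (t - 5)/(t + 2)
(2) = (4*g - 7)/(4*g + 3)
(3) = (v^2 - 2*v - 8)/(v - 2)
(4) = (y^2 - 6*y + 5)/(y + 5)
(5) = (n^2 + 5*n + 4)/(n^2 + 2*n)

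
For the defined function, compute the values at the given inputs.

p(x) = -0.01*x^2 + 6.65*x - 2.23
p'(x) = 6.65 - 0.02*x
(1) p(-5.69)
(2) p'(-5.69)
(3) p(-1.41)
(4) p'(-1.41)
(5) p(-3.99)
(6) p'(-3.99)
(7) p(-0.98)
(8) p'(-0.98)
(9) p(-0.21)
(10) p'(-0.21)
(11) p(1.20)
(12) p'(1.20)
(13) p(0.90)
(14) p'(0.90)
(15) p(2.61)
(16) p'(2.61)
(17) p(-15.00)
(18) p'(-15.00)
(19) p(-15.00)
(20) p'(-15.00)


(1) = -40.39
(2) = 6.76
(3) = -11.63
(4) = 6.68
(5) = -28.92
(6) = 6.73
(7) = -8.76
(8) = 6.67
(9) = -3.63
(10) = 6.65
(11) = 5.74
(12) = 6.63
(13) = 3.75
(14) = 6.63
(15) = 15.06
(16) = 6.60
(17) = -104.23
(18) = 6.95
(19) = -104.23
(20) = 6.95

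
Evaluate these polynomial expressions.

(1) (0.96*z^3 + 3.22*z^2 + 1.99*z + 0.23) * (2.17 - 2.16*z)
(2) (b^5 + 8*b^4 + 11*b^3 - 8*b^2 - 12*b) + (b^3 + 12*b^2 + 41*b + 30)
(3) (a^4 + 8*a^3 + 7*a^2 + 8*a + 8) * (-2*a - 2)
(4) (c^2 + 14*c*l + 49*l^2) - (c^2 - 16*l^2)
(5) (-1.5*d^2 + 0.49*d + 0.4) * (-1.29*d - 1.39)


(1) = -2.0736*z^4 - 4.872*z^3 + 2.689*z^2 + 3.8215*z + 0.4991
(2) = b^5 + 8*b^4 + 12*b^3 + 4*b^2 + 29*b + 30
(3) = -2*a^5 - 18*a^4 - 30*a^3 - 30*a^2 - 32*a - 16
(4) = 14*c*l + 65*l^2
(5) = 1.935*d^3 + 1.4529*d^2 - 1.1971*d - 0.556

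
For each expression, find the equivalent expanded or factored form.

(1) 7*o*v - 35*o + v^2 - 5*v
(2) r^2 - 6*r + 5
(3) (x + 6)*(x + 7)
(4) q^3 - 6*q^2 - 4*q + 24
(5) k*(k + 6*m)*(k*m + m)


(1) = (7*o + v)*(v - 5)
(2) = (r - 5)*(r - 1)
(3) = x^2 + 13*x + 42
(4) = (q - 6)*(q - 2)*(q + 2)
(5) = k^3*m + 6*k^2*m^2 + k^2*m + 6*k*m^2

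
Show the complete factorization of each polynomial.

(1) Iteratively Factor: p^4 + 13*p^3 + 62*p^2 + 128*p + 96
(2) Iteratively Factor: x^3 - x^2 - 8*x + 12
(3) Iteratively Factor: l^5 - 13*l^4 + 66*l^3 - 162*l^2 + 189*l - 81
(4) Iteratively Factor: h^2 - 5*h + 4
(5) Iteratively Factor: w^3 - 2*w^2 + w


(1) = (p + 4)*(p^3 + 9*p^2 + 26*p + 24) = (p + 4)^2*(p^2 + 5*p + 6) = (p + 3)*(p + 4)^2*(p + 2)
(2) = (x + 3)*(x^2 - 4*x + 4) = (x - 2)*(x + 3)*(x - 2)
(3) = (l - 3)*(l^4 - 10*l^3 + 36*l^2 - 54*l + 27) = (l - 3)*(l - 1)*(l^3 - 9*l^2 + 27*l - 27) = (l - 3)^2*(l - 1)*(l^2 - 6*l + 9) = (l - 3)^3*(l - 1)*(l - 3)
(4) = (h - 1)*(h - 4)
(5) = (w - 1)*(w^2 - w) = (w - 1)^2*(w)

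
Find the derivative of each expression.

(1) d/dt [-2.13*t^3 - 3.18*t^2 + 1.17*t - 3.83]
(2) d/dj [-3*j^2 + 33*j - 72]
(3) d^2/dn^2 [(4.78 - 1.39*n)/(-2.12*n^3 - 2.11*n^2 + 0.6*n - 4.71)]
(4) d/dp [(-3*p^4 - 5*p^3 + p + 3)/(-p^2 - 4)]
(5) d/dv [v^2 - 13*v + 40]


(1) = -6.39*t^2 - 6.36*t + 1.17
(2) = 33 - 6*j
(3) = (37.483296*n^5 - 220.492296*n^4 - 326.197338*n^3 - 257.758404*n^2 + 239.800662*n + 99.422916)/(9.528128*n^9 + 28.449552*n^8 + 20.225436*n^7 + 56.796283*n^6 + 120.688452*n^5 + 29.240253*n^4 + 105.097716*n^3 + 145.512153*n^2 - 39.93138*n + 104.487111)
(4) = (6*p^5 + 5*p^4 + 48*p^3 + 61*p^2 + 6*p - 4)/(p^4 + 8*p^2 + 16)
(5) = 2*v - 13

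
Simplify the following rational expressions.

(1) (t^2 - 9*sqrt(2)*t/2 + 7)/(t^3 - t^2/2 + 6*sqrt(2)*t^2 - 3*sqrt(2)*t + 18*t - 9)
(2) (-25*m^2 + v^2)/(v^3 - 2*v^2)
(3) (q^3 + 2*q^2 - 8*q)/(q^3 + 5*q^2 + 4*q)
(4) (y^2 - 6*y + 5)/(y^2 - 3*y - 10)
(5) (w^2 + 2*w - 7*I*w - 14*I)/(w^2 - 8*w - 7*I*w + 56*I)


(1) = (4*t^2 - 18*sqrt(2)*t + 28)/(4*t^3 + t^2*(-2 + 24*sqrt(2)) + t*(72 - 12*sqrt(2)) - 36)
(2) = (-25*m^2 + v^2)/(v^3 - 2*v^2)
(3) = (q - 2)/(q + 1)
(4) = (y - 1)/(y + 2)
(5) = (w + 2)/(w - 8)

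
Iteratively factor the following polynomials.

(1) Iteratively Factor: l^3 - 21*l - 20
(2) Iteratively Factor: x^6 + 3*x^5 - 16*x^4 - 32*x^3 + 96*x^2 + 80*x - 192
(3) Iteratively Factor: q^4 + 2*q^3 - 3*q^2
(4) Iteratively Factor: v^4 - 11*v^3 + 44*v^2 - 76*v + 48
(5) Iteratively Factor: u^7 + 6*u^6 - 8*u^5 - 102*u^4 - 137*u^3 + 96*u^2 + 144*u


(1) = (l + 4)*(l^2 - 4*l - 5) = (l + 1)*(l + 4)*(l - 5)
(2) = (x + 4)*(x^5 - x^4 - 12*x^3 + 16*x^2 + 32*x - 48) = (x + 2)*(x + 4)*(x^4 - 3*x^3 - 6*x^2 + 28*x - 24) = (x - 2)*(x + 2)*(x + 4)*(x^3 - x^2 - 8*x + 12) = (x - 2)^2*(x + 2)*(x + 4)*(x^2 + x - 6) = (x - 2)^3*(x + 2)*(x + 4)*(x + 3)
(3) = (q + 3)*(q^3 - q^2) = q*(q + 3)*(q^2 - q) = q*(q - 1)*(q + 3)*(q)
(4) = (v - 2)*(v^3 - 9*v^2 + 26*v - 24) = (v - 2)^2*(v^2 - 7*v + 12) = (v - 3)*(v - 2)^2*(v - 4)
(5) = (u + 1)*(u^6 + 5*u^5 - 13*u^4 - 89*u^3 - 48*u^2 + 144*u) = (u - 4)*(u + 1)*(u^5 + 9*u^4 + 23*u^3 + 3*u^2 - 36*u) = (u - 4)*(u + 1)*(u + 3)*(u^4 + 6*u^3 + 5*u^2 - 12*u) = u*(u - 4)*(u + 1)*(u + 3)*(u^3 + 6*u^2 + 5*u - 12) = u*(u - 4)*(u - 1)*(u + 1)*(u + 3)*(u^2 + 7*u + 12) = u*(u - 4)*(u - 1)*(u + 1)*(u + 3)*(u + 4)*(u + 3)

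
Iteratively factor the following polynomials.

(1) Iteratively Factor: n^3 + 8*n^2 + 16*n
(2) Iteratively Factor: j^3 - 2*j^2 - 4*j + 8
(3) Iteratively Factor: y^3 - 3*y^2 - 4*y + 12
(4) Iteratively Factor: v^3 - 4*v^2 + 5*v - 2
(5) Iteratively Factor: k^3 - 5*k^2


(1) = (n + 4)*(n^2 + 4*n) = n*(n + 4)*(n + 4)
(2) = (j - 2)*(j^2 - 4) = (j - 2)*(j + 2)*(j - 2)
(3) = (y - 3)*(y^2 - 4) = (y - 3)*(y - 2)*(y + 2)
(4) = (v - 2)*(v^2 - 2*v + 1) = (v - 2)*(v - 1)*(v - 1)
(5) = (k)*(k^2 - 5*k) = k^2*(k - 5)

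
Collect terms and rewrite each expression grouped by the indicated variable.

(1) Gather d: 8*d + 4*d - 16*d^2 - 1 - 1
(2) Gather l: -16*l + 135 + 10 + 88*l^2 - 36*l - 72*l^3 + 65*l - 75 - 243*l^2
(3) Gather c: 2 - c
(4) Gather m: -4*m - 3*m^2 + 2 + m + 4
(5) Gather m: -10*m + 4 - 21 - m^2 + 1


(1) = -16*d^2 + 12*d - 2
(2) = -72*l^3 - 155*l^2 + 13*l + 70
(3) = 2 - c
(4) = -3*m^2 - 3*m + 6
(5) = -m^2 - 10*m - 16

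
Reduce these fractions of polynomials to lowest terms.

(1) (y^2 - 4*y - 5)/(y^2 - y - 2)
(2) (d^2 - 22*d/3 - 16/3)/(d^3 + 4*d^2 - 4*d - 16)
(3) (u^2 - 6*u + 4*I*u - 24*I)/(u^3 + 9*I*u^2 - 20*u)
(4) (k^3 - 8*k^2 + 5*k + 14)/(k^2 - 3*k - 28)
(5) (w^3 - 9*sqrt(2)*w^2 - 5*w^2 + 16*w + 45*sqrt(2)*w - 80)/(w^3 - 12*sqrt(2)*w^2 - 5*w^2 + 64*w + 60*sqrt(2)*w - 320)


(1) = (y - 5)/(y - 2)
(2) = (3*d^2 - 22*d - 16)/(3*d^3 + 12*d^2 - 12*d - 48)
(3) = (u - 6)/(u^2 + 5*I*u)
(4) = (k^2 - k - 2)/(k + 4)
(5) = (w - sqrt(2))/(w - 4*sqrt(2))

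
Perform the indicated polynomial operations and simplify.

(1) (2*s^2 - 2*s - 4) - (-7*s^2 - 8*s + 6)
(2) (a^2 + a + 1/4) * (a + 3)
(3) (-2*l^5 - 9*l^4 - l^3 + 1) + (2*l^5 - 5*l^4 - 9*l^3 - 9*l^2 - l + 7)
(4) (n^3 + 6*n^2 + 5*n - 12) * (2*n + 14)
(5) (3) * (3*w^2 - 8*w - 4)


(1) = 9*s^2 + 6*s - 10
(2) = a^3 + 4*a^2 + 13*a/4 + 3/4
(3) = -14*l^4 - 10*l^3 - 9*l^2 - l + 8
(4) = 2*n^4 + 26*n^3 + 94*n^2 + 46*n - 168
(5) = 9*w^2 - 24*w - 12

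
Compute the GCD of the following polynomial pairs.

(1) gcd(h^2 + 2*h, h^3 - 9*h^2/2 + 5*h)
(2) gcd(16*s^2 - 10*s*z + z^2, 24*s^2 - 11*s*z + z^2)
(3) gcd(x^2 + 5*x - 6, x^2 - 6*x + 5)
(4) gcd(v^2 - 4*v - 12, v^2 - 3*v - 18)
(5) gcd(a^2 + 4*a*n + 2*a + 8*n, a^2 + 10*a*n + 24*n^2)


(1) = h
(2) = gcd((-8*s + z)*(-2*s + z), (-8*s + z)*(-3*s + z)) = -8*s + z
(3) = x - 1
(4) = v - 6
(5) = gcd((a + 2)*(a + 4*n), (a + 4*n)*(a + 6*n)) = a + 4*n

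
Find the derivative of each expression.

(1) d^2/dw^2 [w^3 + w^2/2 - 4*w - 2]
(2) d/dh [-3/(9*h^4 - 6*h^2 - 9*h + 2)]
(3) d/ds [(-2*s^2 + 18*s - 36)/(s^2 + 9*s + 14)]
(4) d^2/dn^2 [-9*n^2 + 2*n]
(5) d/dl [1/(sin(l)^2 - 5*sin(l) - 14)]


(1) = 6*w + 1
(2) = 9*(12*h^3 - 4*h - 3)/(9*h^4 - 6*h^2 - 9*h + 2)^2
(3) = 4*(-9*s^2 + 4*s + 144)/(s^4 + 18*s^3 + 109*s^2 + 252*s + 196)
(4) = -18
(5) = (5 - 2*sin(l))*cos(l)/((sin(l) - 7)^2*(sin(l) + 2)^2)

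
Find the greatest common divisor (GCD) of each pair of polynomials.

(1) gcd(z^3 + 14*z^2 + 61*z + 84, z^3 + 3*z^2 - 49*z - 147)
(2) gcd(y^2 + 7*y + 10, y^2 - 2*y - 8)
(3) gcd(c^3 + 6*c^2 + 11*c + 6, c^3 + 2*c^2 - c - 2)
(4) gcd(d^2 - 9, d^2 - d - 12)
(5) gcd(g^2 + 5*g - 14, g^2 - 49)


(1) = z^2 + 10*z + 21
(2) = y + 2
(3) = c^2 + 3*c + 2
(4) = gcd((d - 3)*(d + 3), (d - 4)*(d + 3)) = d + 3
(5) = g + 7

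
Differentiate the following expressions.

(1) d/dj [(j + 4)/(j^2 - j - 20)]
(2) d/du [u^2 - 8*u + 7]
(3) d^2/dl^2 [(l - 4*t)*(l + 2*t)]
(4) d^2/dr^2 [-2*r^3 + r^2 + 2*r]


(1) = -1/(j^2 - 10*j + 25)
(2) = 2*u - 8
(3) = 2
(4) = 2 - 12*r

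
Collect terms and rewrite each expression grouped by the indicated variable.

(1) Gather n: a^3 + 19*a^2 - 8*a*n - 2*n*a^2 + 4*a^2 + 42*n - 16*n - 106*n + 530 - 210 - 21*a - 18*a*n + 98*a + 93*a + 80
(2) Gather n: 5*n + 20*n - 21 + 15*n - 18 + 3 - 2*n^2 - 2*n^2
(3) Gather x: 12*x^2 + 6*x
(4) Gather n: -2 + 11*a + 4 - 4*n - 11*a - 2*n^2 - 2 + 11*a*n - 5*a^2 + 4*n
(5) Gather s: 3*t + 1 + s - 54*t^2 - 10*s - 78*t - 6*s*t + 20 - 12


(1) = a^3 + 23*a^2 + 170*a + n*(-2*a^2 - 26*a - 80) + 400
(2) = -4*n^2 + 40*n - 36
(3) = 12*x^2 + 6*x
(4) = -5*a^2 + 11*a*n - 2*n^2
(5) = s*(-6*t - 9) - 54*t^2 - 75*t + 9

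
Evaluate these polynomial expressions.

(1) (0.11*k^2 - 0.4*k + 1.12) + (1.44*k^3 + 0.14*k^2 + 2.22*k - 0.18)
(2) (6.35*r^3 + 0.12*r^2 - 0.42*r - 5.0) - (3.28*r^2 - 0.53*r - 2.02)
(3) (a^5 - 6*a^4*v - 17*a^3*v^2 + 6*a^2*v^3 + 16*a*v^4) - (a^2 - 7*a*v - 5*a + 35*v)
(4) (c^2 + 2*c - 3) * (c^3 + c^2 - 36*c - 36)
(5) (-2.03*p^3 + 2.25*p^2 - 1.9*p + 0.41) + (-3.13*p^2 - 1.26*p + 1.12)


(1) = 1.44*k^3 + 0.25*k^2 + 1.82*k + 0.94
(2) = 6.35*r^3 - 3.16*r^2 + 0.11*r - 2.98
(3) = a^5 - 6*a^4*v - 17*a^3*v^2 + 6*a^2*v^3 - a^2 + 16*a*v^4 + 7*a*v + 5*a - 35*v
(4) = c^5 + 3*c^4 - 37*c^3 - 111*c^2 + 36*c + 108
(5) = -2.03*p^3 - 0.88*p^2 - 3.16*p + 1.53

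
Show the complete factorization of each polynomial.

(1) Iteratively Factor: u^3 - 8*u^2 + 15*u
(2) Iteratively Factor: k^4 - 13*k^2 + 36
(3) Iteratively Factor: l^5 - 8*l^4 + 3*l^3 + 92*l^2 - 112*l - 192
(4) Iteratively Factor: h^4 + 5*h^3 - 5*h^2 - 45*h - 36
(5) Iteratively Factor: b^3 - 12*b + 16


(1) = (u - 5)*(u^2 - 3*u) = (u - 5)*(u - 3)*(u)
(2) = (k - 3)*(k^3 + 3*k^2 - 4*k - 12) = (k - 3)*(k + 3)*(k^2 - 4) = (k - 3)*(k + 2)*(k + 3)*(k - 2)
(3) = (l - 4)*(l^4 - 4*l^3 - 13*l^2 + 40*l + 48) = (l - 4)*(l + 1)*(l^3 - 5*l^2 - 8*l + 48) = (l - 4)^2*(l + 1)*(l^2 - l - 12) = (l - 4)^3*(l + 1)*(l + 3)
(4) = (h + 3)*(h^3 + 2*h^2 - 11*h - 12) = (h + 1)*(h + 3)*(h^2 + h - 12) = (h + 1)*(h + 3)*(h + 4)*(h - 3)
(5) = (b + 4)*(b^2 - 4*b + 4) = (b - 2)*(b + 4)*(b - 2)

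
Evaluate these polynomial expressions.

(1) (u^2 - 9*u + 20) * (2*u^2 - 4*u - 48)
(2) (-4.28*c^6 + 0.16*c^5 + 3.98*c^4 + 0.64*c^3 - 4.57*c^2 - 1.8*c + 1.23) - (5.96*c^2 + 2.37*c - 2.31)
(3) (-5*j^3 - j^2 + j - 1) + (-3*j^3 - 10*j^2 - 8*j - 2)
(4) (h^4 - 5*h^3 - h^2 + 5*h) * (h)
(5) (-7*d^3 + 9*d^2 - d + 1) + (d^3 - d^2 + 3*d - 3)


(1) = 2*u^4 - 22*u^3 + 28*u^2 + 352*u - 960
(2) = -4.28*c^6 + 0.16*c^5 + 3.98*c^4 + 0.64*c^3 - 10.53*c^2 - 4.17*c + 3.54
(3) = -8*j^3 - 11*j^2 - 7*j - 3
(4) = h^5 - 5*h^4 - h^3 + 5*h^2
(5) = -6*d^3 + 8*d^2 + 2*d - 2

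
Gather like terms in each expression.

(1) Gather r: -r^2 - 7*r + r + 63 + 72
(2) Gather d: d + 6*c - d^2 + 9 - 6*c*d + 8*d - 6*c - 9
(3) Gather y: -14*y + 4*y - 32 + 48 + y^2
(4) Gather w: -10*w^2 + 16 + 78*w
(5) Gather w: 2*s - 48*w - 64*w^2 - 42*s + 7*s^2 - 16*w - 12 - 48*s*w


(1) = -r^2 - 6*r + 135
(2) = -d^2 + d*(9 - 6*c)
(3) = y^2 - 10*y + 16
(4) = -10*w^2 + 78*w + 16
(5) = 7*s^2 - 40*s - 64*w^2 + w*(-48*s - 64) - 12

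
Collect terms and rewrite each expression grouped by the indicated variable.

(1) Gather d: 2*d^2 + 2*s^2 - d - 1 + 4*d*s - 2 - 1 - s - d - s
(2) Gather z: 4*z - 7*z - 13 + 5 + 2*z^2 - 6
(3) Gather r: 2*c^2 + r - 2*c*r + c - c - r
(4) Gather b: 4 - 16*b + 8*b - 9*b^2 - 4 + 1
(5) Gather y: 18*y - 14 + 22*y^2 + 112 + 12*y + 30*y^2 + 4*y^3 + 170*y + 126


(1) = 2*d^2 + d*(4*s - 2) + 2*s^2 - 2*s - 4
(2) = 2*z^2 - 3*z - 14
(3) = 2*c^2 - 2*c*r
(4) = -9*b^2 - 8*b + 1
(5) = 4*y^3 + 52*y^2 + 200*y + 224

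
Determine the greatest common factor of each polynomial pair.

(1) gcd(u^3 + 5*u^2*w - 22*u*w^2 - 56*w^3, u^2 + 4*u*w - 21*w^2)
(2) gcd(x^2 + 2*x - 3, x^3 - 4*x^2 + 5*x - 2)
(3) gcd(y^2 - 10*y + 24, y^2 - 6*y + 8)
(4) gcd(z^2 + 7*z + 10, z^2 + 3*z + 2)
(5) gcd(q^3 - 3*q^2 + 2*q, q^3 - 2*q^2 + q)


(1) = u + 7*w
(2) = x - 1
(3) = gcd((y - 6)*(y - 4), (y - 4)*(y - 2)) = y - 4
(4) = gcd((z + 2)*(z + 5), (z + 1)*(z + 2)) = z + 2
(5) = q^2 - q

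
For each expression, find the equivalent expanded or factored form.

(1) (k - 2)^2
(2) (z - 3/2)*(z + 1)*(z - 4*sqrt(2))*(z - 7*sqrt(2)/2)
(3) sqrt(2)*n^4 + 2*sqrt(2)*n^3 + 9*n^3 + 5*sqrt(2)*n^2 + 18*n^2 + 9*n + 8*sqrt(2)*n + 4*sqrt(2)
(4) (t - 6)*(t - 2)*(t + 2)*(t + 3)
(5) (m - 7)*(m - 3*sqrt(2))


(1) = k^2 - 4*k + 4
(2) = z^4 - 15*sqrt(2)*z^3/2 - z^3/2 + 15*sqrt(2)*z^2/4 + 53*z^2/2 - 14*z + 45*sqrt(2)*z/4 - 42
(3) = (n + 1)*(n + sqrt(2)/2)*(n + 4*sqrt(2))*(sqrt(2)*n + sqrt(2))
(4) = t^4 - 3*t^3 - 22*t^2 + 12*t + 72
(5) = m^2 - 7*m - 3*sqrt(2)*m + 21*sqrt(2)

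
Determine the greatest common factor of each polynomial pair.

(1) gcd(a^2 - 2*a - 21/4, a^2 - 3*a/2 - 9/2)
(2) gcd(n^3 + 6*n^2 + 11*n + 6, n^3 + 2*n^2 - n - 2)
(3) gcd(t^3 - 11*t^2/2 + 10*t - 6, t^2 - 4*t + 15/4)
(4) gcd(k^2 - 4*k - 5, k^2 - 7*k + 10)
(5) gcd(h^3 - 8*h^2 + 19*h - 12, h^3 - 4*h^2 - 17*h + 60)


(1) = gcd((a - 7/2)*(a + 3/2), (a - 3)*(a + 3/2)) = a + 3/2
(2) = n^2 + 3*n + 2
(3) = t - 3/2
(4) = gcd((k - 5)*(k + 1), (k - 5)*(k - 2)) = k - 5
(5) = gcd((h - 4)*(h - 3)*(h - 1), (h - 5)*(h - 3)*(h + 4)) = h - 3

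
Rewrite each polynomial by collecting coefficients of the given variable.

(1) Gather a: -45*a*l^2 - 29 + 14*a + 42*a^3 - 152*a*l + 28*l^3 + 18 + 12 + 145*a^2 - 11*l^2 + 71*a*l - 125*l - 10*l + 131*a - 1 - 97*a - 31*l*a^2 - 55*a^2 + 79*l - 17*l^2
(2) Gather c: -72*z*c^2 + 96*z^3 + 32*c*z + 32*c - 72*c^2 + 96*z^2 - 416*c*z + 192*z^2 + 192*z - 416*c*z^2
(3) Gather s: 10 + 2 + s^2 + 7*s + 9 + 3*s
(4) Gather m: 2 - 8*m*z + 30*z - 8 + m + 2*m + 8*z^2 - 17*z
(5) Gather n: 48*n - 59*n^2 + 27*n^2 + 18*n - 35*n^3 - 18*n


(1) = 42*a^3 + a^2*(90 - 31*l) + a*(-45*l^2 - 81*l + 48) + 28*l^3 - 28*l^2 - 56*l
(2) = c^2*(-72*z - 72) + c*(-416*z^2 - 384*z + 32) + 96*z^3 + 288*z^2 + 192*z
(3) = s^2 + 10*s + 21
(4) = m*(3 - 8*z) + 8*z^2 + 13*z - 6
(5) = -35*n^3 - 32*n^2 + 48*n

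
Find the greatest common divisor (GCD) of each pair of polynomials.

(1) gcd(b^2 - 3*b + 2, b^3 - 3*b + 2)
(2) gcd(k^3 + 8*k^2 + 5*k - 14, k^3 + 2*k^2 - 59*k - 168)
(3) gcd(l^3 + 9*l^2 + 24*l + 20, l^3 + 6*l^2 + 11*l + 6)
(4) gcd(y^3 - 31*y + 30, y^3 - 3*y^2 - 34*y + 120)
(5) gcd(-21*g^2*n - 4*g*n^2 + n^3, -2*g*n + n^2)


(1) = b - 1
(2) = gcd((k - 1)*(k + 2)*(k + 7), (k - 8)*(k + 3)*(k + 7)) = k + 7
(3) = l + 2
(4) = gcd((y - 5)*(y - 1)*(y + 6), (y - 5)*(y - 4)*(y + 6)) = y^2 + y - 30
(5) = n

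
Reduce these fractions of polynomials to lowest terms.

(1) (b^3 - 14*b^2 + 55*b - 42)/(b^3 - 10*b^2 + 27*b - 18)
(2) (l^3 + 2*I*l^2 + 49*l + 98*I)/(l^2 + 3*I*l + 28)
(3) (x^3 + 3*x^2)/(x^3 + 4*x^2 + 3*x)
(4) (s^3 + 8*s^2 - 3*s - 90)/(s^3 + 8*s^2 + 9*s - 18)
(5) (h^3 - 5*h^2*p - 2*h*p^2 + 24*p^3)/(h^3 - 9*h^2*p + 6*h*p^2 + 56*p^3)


(1) = (b - 7)/(b - 3)
(2) = (l^2 - 5*I*l + 14)/(l - 4*I)
(3) = x/(x + 1)
(4) = (s^2 + 2*s - 15)/(s^2 + 2*s - 3)
(5) = (-h + 3*p)/(-h + 7*p)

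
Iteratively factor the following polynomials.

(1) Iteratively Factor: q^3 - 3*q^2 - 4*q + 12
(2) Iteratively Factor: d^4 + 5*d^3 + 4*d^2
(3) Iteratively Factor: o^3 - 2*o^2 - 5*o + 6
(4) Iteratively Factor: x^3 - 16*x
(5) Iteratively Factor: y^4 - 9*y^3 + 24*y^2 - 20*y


(1) = (q - 2)*(q^2 - q - 6) = (q - 3)*(q - 2)*(q + 2)
(2) = (d)*(d^3 + 5*d^2 + 4*d) = d^2*(d^2 + 5*d + 4) = d^2*(d + 4)*(d + 1)
(3) = (o + 2)*(o^2 - 4*o + 3) = (o - 1)*(o + 2)*(o - 3)
(4) = (x)*(x^2 - 16) = x*(x - 4)*(x + 4)
(5) = (y)*(y^3 - 9*y^2 + 24*y - 20) = y*(y - 2)*(y^2 - 7*y + 10) = y*(y - 5)*(y - 2)*(y - 2)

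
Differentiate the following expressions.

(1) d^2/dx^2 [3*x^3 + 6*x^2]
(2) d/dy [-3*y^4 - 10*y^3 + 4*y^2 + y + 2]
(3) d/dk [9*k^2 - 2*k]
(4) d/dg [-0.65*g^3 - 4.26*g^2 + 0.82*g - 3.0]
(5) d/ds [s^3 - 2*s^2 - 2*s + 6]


(1) = 18*x + 12
(2) = -12*y^3 - 30*y^2 + 8*y + 1
(3) = 18*k - 2
(4) = -1.95*g^2 - 8.52*g + 0.82
(5) = 3*s^2 - 4*s - 2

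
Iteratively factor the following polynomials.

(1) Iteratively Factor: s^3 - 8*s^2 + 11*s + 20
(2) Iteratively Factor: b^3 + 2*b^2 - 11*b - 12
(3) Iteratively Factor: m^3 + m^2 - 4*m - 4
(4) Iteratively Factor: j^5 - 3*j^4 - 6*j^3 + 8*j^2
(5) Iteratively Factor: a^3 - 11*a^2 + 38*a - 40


(1) = (s + 1)*(s^2 - 9*s + 20) = (s - 5)*(s + 1)*(s - 4)
(2) = (b + 4)*(b^2 - 2*b - 3) = (b - 3)*(b + 4)*(b + 1)
(3) = (m + 2)*(m^2 - m - 2) = (m + 1)*(m + 2)*(m - 2)
(4) = (j - 4)*(j^4 + j^3 - 2*j^2) = j*(j - 4)*(j^3 + j^2 - 2*j) = j*(j - 4)*(j - 1)*(j^2 + 2*j) = j^2*(j - 4)*(j - 1)*(j + 2)
(5) = (a - 2)*(a^2 - 9*a + 20) = (a - 4)*(a - 2)*(a - 5)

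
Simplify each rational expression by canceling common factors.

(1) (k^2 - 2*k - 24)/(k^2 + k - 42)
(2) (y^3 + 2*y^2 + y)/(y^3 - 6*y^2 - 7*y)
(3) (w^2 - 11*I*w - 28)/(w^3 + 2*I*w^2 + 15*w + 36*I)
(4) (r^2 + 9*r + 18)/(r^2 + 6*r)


(1) = (k + 4)/(k + 7)
(2) = (y + 1)/(y - 7)
(3) = (w - 7*I)/(w^2 + 6*I*w - 9)
(4) = (r + 3)/r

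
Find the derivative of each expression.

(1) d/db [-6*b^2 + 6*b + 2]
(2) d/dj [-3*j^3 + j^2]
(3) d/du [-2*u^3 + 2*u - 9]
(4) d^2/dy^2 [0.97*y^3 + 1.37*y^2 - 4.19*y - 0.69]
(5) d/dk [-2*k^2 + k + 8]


(1) = 6 - 12*b
(2) = j*(2 - 9*j)
(3) = 2 - 6*u^2
(4) = 5.82*y + 2.74
(5) = 1 - 4*k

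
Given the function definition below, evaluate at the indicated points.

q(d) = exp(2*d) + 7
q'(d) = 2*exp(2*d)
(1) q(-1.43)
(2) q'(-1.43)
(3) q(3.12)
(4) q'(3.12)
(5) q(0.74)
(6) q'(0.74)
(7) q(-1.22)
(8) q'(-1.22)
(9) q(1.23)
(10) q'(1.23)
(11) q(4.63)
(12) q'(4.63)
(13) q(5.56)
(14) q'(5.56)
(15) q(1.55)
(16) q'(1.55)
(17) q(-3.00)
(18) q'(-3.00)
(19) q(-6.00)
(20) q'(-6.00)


(1) = 7.06
(2) = 0.11
(3) = 519.86
(4) = 1025.72
(5) = 11.39
(6) = 8.79
(7) = 7.09
(8) = 0.17
(9) = 18.70
(10) = 23.41
(11) = 10516.13
(12) = 21018.27
(13) = 67514.91
(14) = 135015.81
(15) = 29.20
(16) = 44.40
(17) = 7.00
(18) = 0.00
(19) = 7.00
(20) = 0.00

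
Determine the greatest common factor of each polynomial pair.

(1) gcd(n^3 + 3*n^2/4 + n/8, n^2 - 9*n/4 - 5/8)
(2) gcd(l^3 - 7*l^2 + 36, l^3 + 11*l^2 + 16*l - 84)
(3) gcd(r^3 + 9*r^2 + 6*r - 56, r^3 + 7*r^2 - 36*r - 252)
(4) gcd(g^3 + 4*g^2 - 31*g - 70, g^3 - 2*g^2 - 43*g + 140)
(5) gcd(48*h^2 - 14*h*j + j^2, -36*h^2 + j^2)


(1) = gcd(n*(n + 1/4)*(n + 1/2), (n - 5/2)*(n + 1/4)) = n + 1/4
(2) = gcd((l - 6)*(l - 3)*(l + 2), (l - 2)*(l + 6)*(l + 7)) = 1
(3) = gcd((r - 2)*(r + 4)*(r + 7), (r - 6)*(r + 6)*(r + 7)) = r + 7
(4) = g^2 + 2*g - 35
(5) = 6*h - j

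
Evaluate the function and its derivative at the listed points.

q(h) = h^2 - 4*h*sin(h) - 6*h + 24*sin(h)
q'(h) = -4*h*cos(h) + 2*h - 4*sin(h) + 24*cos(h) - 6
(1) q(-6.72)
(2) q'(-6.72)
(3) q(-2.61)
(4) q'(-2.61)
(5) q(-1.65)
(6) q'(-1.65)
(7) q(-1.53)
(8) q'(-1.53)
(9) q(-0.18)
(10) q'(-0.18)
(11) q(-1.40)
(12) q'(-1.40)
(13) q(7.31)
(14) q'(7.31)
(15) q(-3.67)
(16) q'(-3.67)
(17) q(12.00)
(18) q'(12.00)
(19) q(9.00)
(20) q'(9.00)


(1) = 63.95
(2) = 28.35
(3) = 5.01
(4) = -38.88
(5) = -17.88
(6) = -7.73
(7) = -18.57
(8) = -3.83
(9) = -3.31
(10) = 18.68
(11) = -18.81
(12) = 0.17
(13) = 5.09
(14) = 2.49
(15) = 54.99
(16) = -48.76
(17) = 84.88
(18) = -0.11
(19) = 22.05
(20) = 21.29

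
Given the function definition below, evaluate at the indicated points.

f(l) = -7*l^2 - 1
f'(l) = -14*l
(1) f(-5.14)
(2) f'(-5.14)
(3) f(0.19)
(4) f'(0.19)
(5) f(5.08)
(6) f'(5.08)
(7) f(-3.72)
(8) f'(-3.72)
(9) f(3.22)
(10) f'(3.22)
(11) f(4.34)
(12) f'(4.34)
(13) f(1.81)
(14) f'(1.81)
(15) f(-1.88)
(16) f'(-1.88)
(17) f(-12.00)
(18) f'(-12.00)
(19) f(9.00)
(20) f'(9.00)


(1) = -185.94
(2) = 71.96
(3) = -1.25
(4) = -2.66
(5) = -181.64
(6) = -71.12
(7) = -97.87
(8) = 52.08
(9) = -73.58
(10) = -45.08
(11) = -132.85
(12) = -60.76
(13) = -23.93
(14) = -25.34
(15) = -25.74
(16) = 26.32
(17) = -1009.00
(18) = 168.00
(19) = -568.00
(20) = -126.00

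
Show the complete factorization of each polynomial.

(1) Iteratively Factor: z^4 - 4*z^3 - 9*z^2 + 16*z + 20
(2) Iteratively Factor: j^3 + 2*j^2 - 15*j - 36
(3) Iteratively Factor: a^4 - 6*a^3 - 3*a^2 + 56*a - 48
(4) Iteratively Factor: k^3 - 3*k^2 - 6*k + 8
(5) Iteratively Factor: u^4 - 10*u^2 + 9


(1) = (z + 1)*(z^3 - 5*z^2 - 4*z + 20) = (z + 1)*(z + 2)*(z^2 - 7*z + 10) = (z - 5)*(z + 1)*(z + 2)*(z - 2)
(2) = (j - 4)*(j^2 + 6*j + 9) = (j - 4)*(j + 3)*(j + 3)
(3) = (a - 4)*(a^3 - 2*a^2 - 11*a + 12) = (a - 4)^2*(a^2 + 2*a - 3) = (a - 4)^2*(a + 3)*(a - 1)
(4) = (k + 2)*(k^2 - 5*k + 4) = (k - 4)*(k + 2)*(k - 1)
(5) = (u + 1)*(u^3 - u^2 - 9*u + 9) = (u + 1)*(u + 3)*(u^2 - 4*u + 3) = (u - 3)*(u + 1)*(u + 3)*(u - 1)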